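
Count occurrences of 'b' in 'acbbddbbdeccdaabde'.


Scanning 'acbbddbbdeccdaabde' for 'b':
  Position 2: 'b' -> MATCH (count: 1)
  Position 3: 'b' -> MATCH (count: 2)
  Position 6: 'b' -> MATCH (count: 3)
  Position 7: 'b' -> MATCH (count: 4)
  Position 15: 'b' -> MATCH (count: 5)
Total occurrences of 'b': 5

5


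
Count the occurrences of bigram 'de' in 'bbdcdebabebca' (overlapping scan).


Scanning 'bbdcdebabebca' for bigram 'de':
  Position 0: 'bb' -> no
  Position 1: 'bd' -> no
  Position 2: 'dc' -> no
  Position 3: 'cd' -> no
  Position 4: 'de' -> MATCH
  Position 5: 'eb' -> no
  Position 6: 'ba' -> no
  Position 7: 'ab' -> no
  Position 8: 'be' -> no
  Position 9: 'eb' -> no
  Position 10: 'bc' -> no
  Position 11: 'ca' -> no
Total matches: 1

1


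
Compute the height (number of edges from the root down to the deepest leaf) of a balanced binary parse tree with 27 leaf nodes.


In a balanced binary tree with n leaves the deepest leaf is ceil(log2(n)) edges below the root.
log2(27) = 4.7549
ceil(4.7549) = 5
height (edges) = 5

5


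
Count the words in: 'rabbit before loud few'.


Counting words by splitting on spaces:
  Word 1: 'rabbit'
  Word 2: 'before'
  Word 3: 'loud'
  Word 4: 'few'
Total words: 4

4


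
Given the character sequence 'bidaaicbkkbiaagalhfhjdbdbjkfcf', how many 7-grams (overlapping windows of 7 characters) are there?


String 'bidaaicbkkbiaagalhfhjdbdbjkfcf' has length L = 30.
Number of overlapping n-grams = L - n + 1
Substituting: 30 - 7 + 1 = 24

24


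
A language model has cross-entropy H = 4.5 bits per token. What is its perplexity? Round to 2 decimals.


Perplexity formula: PP = 2^H
H = 4.5
PP = 2^4.5
Decompose: 2^4.5 = 2^4 * 2^0.5 = 2^4 * sqrt(2)
2^4 = 16, sqrt(2) ~ 1.4142136
PP ~ 16 * 1.4142136 = 22.6274176
Rounded to 2 decimals: 22.63

22.63


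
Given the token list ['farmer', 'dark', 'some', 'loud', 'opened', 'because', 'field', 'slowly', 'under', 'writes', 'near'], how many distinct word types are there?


Listing all tokens and tracking unique types:
  Token 1: 'farmer' -> NEW (unique so far: 1)
  Token 2: 'dark' -> NEW (unique so far: 2)
  Token 3: 'some' -> NEW (unique so far: 3)
  Token 4: 'loud' -> NEW (unique so far: 4)
  Token 5: 'opened' -> NEW (unique so far: 5)
  Token 6: 'because' -> NEW (unique so far: 6)
  Token 7: 'field' -> NEW (unique so far: 7)
  Token 8: 'slowly' -> NEW (unique so far: 8)
  Token 9: 'under' -> NEW (unique so far: 9)
  Token 10: 'writes' -> NEW (unique so far: 10)
  Token 11: 'near' -> NEW (unique so far: 11)
Unique types: ('because', 'dark', 'farmer', 'field', 'loud', 'near', 'opened', 'slowly', 'some', 'under', 'writes')
Vocabulary size: 11

11


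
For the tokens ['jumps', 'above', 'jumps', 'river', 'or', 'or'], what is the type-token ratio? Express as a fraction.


Tokens: 6
Unique types: ('above', 'jumps', 'or', 'river') = 4
TTR = 4/6
Simplify: divide both by 2 -> 2/3
TTR = 2/3

2/3


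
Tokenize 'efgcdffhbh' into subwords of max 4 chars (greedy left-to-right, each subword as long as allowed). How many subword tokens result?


'efgcdffhbh' has 10 characters.
Chunking with max size 4:
  Chunk 1: 'efgc' (positions 0-3)
  Chunk 2: 'dffh' (positions 4-7)
  Chunk 3: 'bh' (positions 8-9)
Total chunks: ceil(10 / 4) = 3

3


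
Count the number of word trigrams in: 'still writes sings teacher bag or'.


Word trigrams from [6] words:
  Trigram 1: (still writes sings)
  Trigram 2: (writes sings teacher)
  Trigram 3: (sings teacher bag)
  Trigram 4: (teacher bag or)
Total word trigrams: 6 - 2 = 4

4


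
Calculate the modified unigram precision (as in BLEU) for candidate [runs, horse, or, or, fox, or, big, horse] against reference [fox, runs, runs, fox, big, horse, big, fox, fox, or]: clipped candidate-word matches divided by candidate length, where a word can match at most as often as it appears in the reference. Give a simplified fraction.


Reference word counts: {'big': 2, 'fox': 4, 'horse': 1, 'or': 1, 'runs': 2}
Checking each candidate word (with clipping):
  'runs' -> in reference (ref count 2, used 1/2) -> match (matches: 1)
  'horse' -> in reference (ref count 1, used 1/1) -> match (matches: 2)
  'or' -> in reference (ref count 1, used 1/1) -> match (matches: 3)
  'or' -> ref count 1 already used up (1/1) -> clipped, no match (matches: 3)
  'fox' -> in reference (ref count 4, used 1/4) -> match (matches: 4)
  'or' -> ref count 1 already used up (1/1) -> clipped, no match (matches: 4)
  'big' -> in reference (ref count 2, used 1/2) -> match (matches: 5)
  'horse' -> ref count 1 already used up (1/1) -> clipped, no match (matches: 5)
Clipped matches: 5, Candidate length: 8
Precision = 5/8

5/8


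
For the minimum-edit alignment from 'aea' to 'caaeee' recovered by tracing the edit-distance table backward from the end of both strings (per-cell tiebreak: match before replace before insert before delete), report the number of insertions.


Edit distance = 4. Backtracking from cell (3, 6) with preference match > replace > insert > delete,
then listing the resulting alignment 'aea' -> 'caaeee' left to right:
  Step 1: insert 'c' [insertion #1]
  Step 2: insert 'a' [insertion #2]
  Step 3: keep 'a'
  Step 4: insert 'e' [insertion #3]
  Step 5: keep 'e'
  Step 6: replace a->e
Total insertions: 3

3


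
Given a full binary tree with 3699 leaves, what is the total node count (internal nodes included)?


Leaf nodes (terminals): 3699
Internal nodes = n - 1 = 3699 - 1 = 3698
Total = leaves + internal = 3699 + 3698 = 7397

7397


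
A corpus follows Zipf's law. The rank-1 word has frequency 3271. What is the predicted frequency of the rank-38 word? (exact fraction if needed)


Zipf's law: freq(rank) = f1 / rank
f1 = 3271, rank = 38
freq = 3271 / 38
GCD(3271, 38) = 1
Simplified: 3271/38

3271/38


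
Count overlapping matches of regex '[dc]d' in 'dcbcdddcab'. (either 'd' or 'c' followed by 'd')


Pattern: [dc]d means either 'd' or 'c' followed by 'd'.
Scanning 'dcbcdddcab' position-by-position:
  Pos 0: window 'dc' -> no
  Pos 1: window 'cb' -> no
  Pos 2: window 'bc' -> no
  Pos 3: window 'cd' -> MATCH
  Pos 4: window 'dd' -> MATCH
  Pos 5: window 'dd' -> MATCH
  Pos 6: window 'dc' -> no
  Pos 7: window 'ca' -> no
  Pos 8: window 'ab' -> no
  Pos 9: window 'b' -> no
Total matches: 3

3


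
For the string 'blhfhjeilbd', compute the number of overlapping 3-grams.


String 'blhfhjeilbd' has length L = 11.
Number of overlapping n-grams = L - n + 1
Substituting: 11 - 3 + 1 = 9

9


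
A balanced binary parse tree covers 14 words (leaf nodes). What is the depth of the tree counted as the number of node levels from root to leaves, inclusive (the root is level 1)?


In a balanced binary tree with n leaves the deepest leaf is ceil(log2(n)) edges below the root,
so counting node levels inclusive of root and leaves gives ceil(log2(n)) + 1 levels.
log2(14) = 3.8074
ceil(3.8074) = 4
levels = 4 + 1 = 5

5


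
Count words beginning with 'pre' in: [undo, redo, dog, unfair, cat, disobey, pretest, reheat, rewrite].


Checking each word for prefix 'pre':
  'undo' -> no (count: 0)
  'redo' -> no (count: 0)
  'dog' -> no (count: 0)
  'unfair' -> no (count: 0)
  'cat' -> no (count: 0)
  'disobey' -> no (count: 0)
  'pretest' -> YES, starts with 'pre' (count: 1)
  'reheat' -> no (count: 1)
  'rewrite' -> no (count: 1)
Total with prefix 'pre': 1

1


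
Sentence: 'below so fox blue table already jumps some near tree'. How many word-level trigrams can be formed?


Word trigrams from [10] words:
  Trigram 1: (below so fox)
  Trigram 2: (so fox blue)
  Trigram 3: (fox blue table)
  Trigram 4: (blue table already)
  Trigram 5: (table already jumps)
  Trigram 6: (already jumps some)
  Trigram 7: (jumps some near)
  Trigram 8: (some near tree)
Total word trigrams: 10 - 2 = 8

8


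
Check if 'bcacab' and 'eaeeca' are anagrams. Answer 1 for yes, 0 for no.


Sort characters of 'bcacab': 'aabbcc'
Sort characters of 'eaeeca': 'aaceee'
Sorted forms differ -> they are NOT anagrams
Result: 0

0


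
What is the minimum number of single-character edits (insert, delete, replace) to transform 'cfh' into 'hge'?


Building DP table for s1='cfh' (len 3) and s2='hge' (len 3):
       h  g  e
    0  1  2  3
  c 1  1  2  3
  f 2  2  2  3
  h 3  2  3  3
Edit distance = dp[3][3] = 3

3


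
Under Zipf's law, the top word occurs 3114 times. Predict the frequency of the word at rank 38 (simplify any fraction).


Zipf's law: freq(rank) = f1 / rank
f1 = 3114, rank = 38
freq = 3114 / 38
GCD(3114, 38) = 2
Simplified: 1557/19

1557/19


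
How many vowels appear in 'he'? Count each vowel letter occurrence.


Scanning each character of 'he':
  Position 1: 'h' -> consonant (running count: 0)
  Position 2: 'e' -> vowel (running count: 1)
Total vowels: 1

1


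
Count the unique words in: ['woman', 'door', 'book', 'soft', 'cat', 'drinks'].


Listing all tokens and tracking unique types:
  Token 1: 'woman' -> NEW (unique so far: 1)
  Token 2: 'door' -> NEW (unique so far: 2)
  Token 3: 'book' -> NEW (unique so far: 3)
  Token 4: 'soft' -> NEW (unique so far: 4)
  Token 5: 'cat' -> NEW (unique so far: 5)
  Token 6: 'drinks' -> NEW (unique so far: 6)
Unique types: ('book', 'cat', 'door', 'drinks', 'soft', 'woman')
Vocabulary size: 6

6


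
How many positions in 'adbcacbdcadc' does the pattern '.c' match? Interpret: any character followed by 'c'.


Pattern: .c means any character followed by 'c'.
Scanning 'adbcacbdcadc' position-by-position:
  Pos 0: window 'ad' -> no
  Pos 1: window 'db' -> no
  Pos 2: window 'bc' -> MATCH
  Pos 3: window 'ca' -> no
  Pos 4: window 'ac' -> MATCH
  Pos 5: window 'cb' -> no
  Pos 6: window 'bd' -> no
  Pos 7: window 'dc' -> MATCH
  Pos 8: window 'ca' -> no
  Pos 9: window 'ad' -> no
  Pos 10: window 'dc' -> MATCH
  Pos 11: window 'c' -> no
Total matches: 4

4


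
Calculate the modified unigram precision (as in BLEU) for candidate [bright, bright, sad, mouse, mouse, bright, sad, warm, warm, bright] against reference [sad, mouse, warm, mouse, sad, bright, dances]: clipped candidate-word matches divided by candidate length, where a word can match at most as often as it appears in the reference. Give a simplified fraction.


Reference word counts: {'bright': 1, 'dances': 1, 'mouse': 2, 'sad': 2, 'warm': 1}
Checking each candidate word (with clipping):
  'bright' -> in reference (ref count 1, used 1/1) -> match (matches: 1)
  'bright' -> ref count 1 already used up (1/1) -> clipped, no match (matches: 1)
  'sad' -> in reference (ref count 2, used 1/2) -> match (matches: 2)
  'mouse' -> in reference (ref count 2, used 1/2) -> match (matches: 3)
  'mouse' -> in reference (ref count 2, used 2/2) -> match (matches: 4)
  'bright' -> ref count 1 already used up (1/1) -> clipped, no match (matches: 4)
  'sad' -> in reference (ref count 2, used 2/2) -> match (matches: 5)
  'warm' -> in reference (ref count 1, used 1/1) -> match (matches: 6)
  'warm' -> ref count 1 already used up (1/1) -> clipped, no match (matches: 6)
  'bright' -> ref count 1 already used up (1/1) -> clipped, no match (matches: 6)
Clipped matches: 6, Candidate length: 10
Precision = 6/10 = 3/5

3/5


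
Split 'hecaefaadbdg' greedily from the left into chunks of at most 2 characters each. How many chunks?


'hecaefaadbdg' has 12 characters.
Chunking with max size 2:
  Chunk 1: 'he' (positions 0-1)
  Chunk 2: 'ca' (positions 2-3)
  Chunk 3: 'ef' (positions 4-5)
  Chunk 4: 'aa' (positions 6-7)
  Chunk 5: 'db' (positions 8-9)
  Chunk 6: 'dg' (positions 10-11)
Total chunks: ceil(12 / 2) = 6

6


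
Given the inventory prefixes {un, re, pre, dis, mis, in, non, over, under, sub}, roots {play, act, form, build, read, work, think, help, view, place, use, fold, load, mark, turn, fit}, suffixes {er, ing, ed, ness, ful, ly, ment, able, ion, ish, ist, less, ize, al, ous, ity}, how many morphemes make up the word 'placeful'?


Segmenting 'placeful' against the inventory:
  'place' -> root (morpheme 1)
  'ful' -> suffix (morpheme 2)
Total morphemes: 2

2


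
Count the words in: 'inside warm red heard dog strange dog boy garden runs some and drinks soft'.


Counting words by splitting on spaces:
  Word 1: 'inside'
  Word 2: 'warm'
  Word 3: 'red'
  Word 4: 'heard'
  Word 5: 'dog'
  Word 6: 'strange'
  Word 7: 'dog'
  Word 8: 'boy'
  Word 9: 'garden'
  Word 10: 'runs'
  Word 11: 'some'
  Word 12: 'and'
  Word 13: 'drinks'
  Word 14: 'soft'
Total words: 14

14


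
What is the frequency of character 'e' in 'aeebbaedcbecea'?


Scanning 'aeebbaedcbecea' for 'e':
  Position 1: 'e' -> MATCH (count: 1)
  Position 2: 'e' -> MATCH (count: 2)
  Position 6: 'e' -> MATCH (count: 3)
  Position 10: 'e' -> MATCH (count: 4)
  Position 12: 'e' -> MATCH (count: 5)
Total occurrences of 'e': 5

5


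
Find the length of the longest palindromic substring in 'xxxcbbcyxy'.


Scanning 'xxxcbbcyxy' for palindromic substrings.
Substring at positions 3-6: 'cbbc'.
Check: reverse('cbbc') = 'cbbc' -> palindrome confirmed.
Neighbouring characters ('x' / 'y') break symmetry, so it cannot extend further.
No longer palindromic substring exists; longest length = 4

4


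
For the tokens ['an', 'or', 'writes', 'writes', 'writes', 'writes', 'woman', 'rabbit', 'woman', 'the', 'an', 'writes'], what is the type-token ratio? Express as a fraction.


Tokens: 12
Unique types: ('an', 'or', 'rabbit', 'the', 'woman', 'writes') = 6
TTR = 6/12
Simplify: divide both by 6 -> 1/2
TTR = 1/2

1/2


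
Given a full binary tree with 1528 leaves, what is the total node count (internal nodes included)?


Leaf nodes (terminals): 1528
Internal nodes = n - 1 = 1528 - 1 = 1527
Total = leaves + internal = 1528 + 1527 = 3055

3055


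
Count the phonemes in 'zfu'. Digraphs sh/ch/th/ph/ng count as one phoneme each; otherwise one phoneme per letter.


Parsing 'zfu' greedily, digraphs first:
  'z' -> consonant phoneme (phonemes so far: 1)
  'f' -> consonant phoneme (phonemes so far: 2)
  'u' -> vowel phoneme (phonemes so far: 3)
Total phonemes: 3

3


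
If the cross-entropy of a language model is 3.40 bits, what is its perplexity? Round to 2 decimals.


Perplexity formula: PP = 2^H
H = 3.40
PP = 2^3.40
Decompose: 2^3.40 = 2^3 * 2^0.40
2^3 = 8, 2^0.40 ~ 1.3195079
PP ~ 8 * 1.3195079 = 10.5560632
Rounded to 2 decimals: 10.56

10.56


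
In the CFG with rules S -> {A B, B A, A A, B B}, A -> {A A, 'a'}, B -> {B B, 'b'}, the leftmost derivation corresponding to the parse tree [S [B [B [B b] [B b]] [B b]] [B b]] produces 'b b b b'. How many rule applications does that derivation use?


Every bracketed nonterminal node [X ...] in the tree is produced by exactly one rule application.
Reading the tree off as a leftmost derivation:
  Step 1: S  =>  B B   (applied S -> B B)
  Step 2: B B  =>  B B B   (applied B -> B B)
  Step 3: B B B  =>  B B B B   (applied B -> B B)
  Step 4: B B B B  =>  b B B B   (applied B -> b)
  Step 5: b B B B  =>  b b B B   (applied B -> b)
  Step 6: b b B B  =>  b b b B   (applied B -> b)
  Step 7: b b b B  =>  b b b b   (applied B -> b)
Final yield: b b b b
Total rewrite steps: 7

7


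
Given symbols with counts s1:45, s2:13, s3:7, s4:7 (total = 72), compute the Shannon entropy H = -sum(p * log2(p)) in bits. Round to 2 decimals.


Computing entropy H = -sum(p_i * log2(p_i)):
  s1: p = 45/72 = 0.6250, -p*log2(p) = 0.4238
  s2: p = 13/72 = 0.1806, -p*log2(p) = 0.4459
  s3: p = 7/72 = 0.0972, -p*log2(p) = 0.3269
  s4: p = 7/72 = 0.0972, -p*log2(p) = 0.3269
H = sum of terms = 1.5235
Rounded to 2 decimals: 1.52

1.52


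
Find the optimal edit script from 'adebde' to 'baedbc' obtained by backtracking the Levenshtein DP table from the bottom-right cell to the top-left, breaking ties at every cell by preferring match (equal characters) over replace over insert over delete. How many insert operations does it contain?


Edit distance = 5. Backtracking from cell (6, 6) with preference match > replace > insert > delete,
then listing the resulting alignment 'adebde' -> 'baedbc' left to right:
  Step 1: replace a->b
  Step 2: replace d->a
  Step 3: keep 'e'
  Step 4: replace b->d
  Step 5: replace d->b
  Step 6: replace e->c
Total insertions: 0

0


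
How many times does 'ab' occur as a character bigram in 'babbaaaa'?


Scanning 'babbaaaa' for bigram 'ab':
  Position 0: 'ba' -> no
  Position 1: 'ab' -> MATCH
  Position 2: 'bb' -> no
  Position 3: 'ba' -> no
  Position 4: 'aa' -> no
  Position 5: 'aa' -> no
  Position 6: 'aa' -> no
Total matches: 1

1


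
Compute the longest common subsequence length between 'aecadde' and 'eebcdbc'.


DP table for LCS of 'aecadde' and 'eebcdbc':
       e  e  b  c  d  b  c
    0  0  0  0  0  0  0  0
  a 0  0  0  0  0  0  0  0
  e 0  1  1  1  1  1  1  1
  c 0  1  1  1  2  2  2  2
  a 0  1  1  1  2  2  2  2
  d 0  1  1  1  2  3  3  3
  d 0  1  1  1  2  3  3  3
  e 0  1  2  2  2  3  3  3
LCS: 'ecd'
LCS length = 3

3


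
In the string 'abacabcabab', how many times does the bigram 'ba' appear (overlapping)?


Scanning 'abacabcabab' for bigram 'ba':
  Position 0: 'ab' -> no
  Position 1: 'ba' -> MATCH
  Position 2: 'ac' -> no
  Position 3: 'ca' -> no
  Position 4: 'ab' -> no
  Position 5: 'bc' -> no
  Position 6: 'ca' -> no
  Position 7: 'ab' -> no
  Position 8: 'ba' -> MATCH
  Position 9: 'ab' -> no
Total matches: 2

2


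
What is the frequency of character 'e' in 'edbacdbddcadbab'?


Scanning 'edbacdbddcadbab' for 'e':
  Position 0: 'e' -> MATCH (count: 1)
Total occurrences of 'e': 1

1


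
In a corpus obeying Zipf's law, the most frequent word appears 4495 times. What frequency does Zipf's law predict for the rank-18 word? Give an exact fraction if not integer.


Zipf's law: freq(rank) = f1 / rank
f1 = 4495, rank = 18
freq = 4495 / 18
GCD(4495, 18) = 1
Simplified: 4495/18

4495/18


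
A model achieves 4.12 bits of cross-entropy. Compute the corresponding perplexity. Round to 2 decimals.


Perplexity formula: PP = 2^H
H = 4.12
PP = 2^4.12
Decompose: 2^4.12 = 2^4 * 2^0.12
2^4 = 16, 2^0.12 ~ 1.0867349
PP ~ 16 * 1.0867349 = 17.3877584
Rounded to 2 decimals: 17.39

17.39


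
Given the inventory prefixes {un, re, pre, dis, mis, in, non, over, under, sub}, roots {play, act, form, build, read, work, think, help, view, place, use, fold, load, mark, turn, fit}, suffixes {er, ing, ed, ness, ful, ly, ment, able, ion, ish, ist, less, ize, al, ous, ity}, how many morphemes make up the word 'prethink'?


Segmenting 'prethink' against the inventory:
  'pre' -> prefix (morpheme 1)
  'think' -> root (morpheme 2)
Total morphemes: 2

2


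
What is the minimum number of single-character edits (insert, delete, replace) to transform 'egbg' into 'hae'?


Building DP table for s1='egbg' (len 4) and s2='hae' (len 3):
       h  a  e
    0  1  2  3
  e 1  1  2  2
  g 2  2  2  3
  b 3  3  3  3
  g 4  4  4  4
Edit distance = dp[4][3] = 4

4


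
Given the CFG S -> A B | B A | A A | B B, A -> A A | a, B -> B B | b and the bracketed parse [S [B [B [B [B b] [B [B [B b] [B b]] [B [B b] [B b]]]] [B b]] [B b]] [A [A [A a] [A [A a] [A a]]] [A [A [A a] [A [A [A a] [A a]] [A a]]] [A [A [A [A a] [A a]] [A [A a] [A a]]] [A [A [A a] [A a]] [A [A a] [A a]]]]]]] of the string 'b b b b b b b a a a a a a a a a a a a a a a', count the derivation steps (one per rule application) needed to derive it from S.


Every bracketed nonterminal node [X ...] in the tree is produced by exactly one rule application.
Reading the tree off as a leftmost derivation:
  Step 1: S  =>  B A   (applied S -> B A)
  Step 2: B A  =>  B B A   (applied B -> B B)
  Step 3: B B A  =>  B B B A   (applied B -> B B)
  Step 4: B B B A  =>  B B B B A   (applied B -> B B)
  Step 5: B B B B A  =>  b B B B A   (applied B -> b)
  Step 6: b B B B A  =>  b B B B B A   (applied B -> B B)
  Step 7: b B B B B A  =>  b B B B B B A   (applied B -> B B)
  Step 8: b B B B B B A  =>  b b B B B B A   (applied B -> b)
  Step 9: b b B B B B A  =>  b b b B B B A   (applied B -> b)
  Step 10: b b b B B B A  =>  b b b B B B B A   (applied B -> B B)
  Step 11: b b b B B B B A  =>  b b b b B B B A   (applied B -> b)
  Step 12: b b b b B B B A  =>  b b b b b B B A   (applied B -> b)
  Step 13: b b b b b B B A  =>  b b b b b b B A   (applied B -> b)
  Step 14: b b b b b b B A  =>  b b b b b b b A   (applied B -> b)
  Step 15: b b b b b b b A  =>  b b b b b b b A A   (applied A -> A A)
  Step 16: b b b b b b b A A  =>  b b b b b b b A A A   (applied A -> A A)
  Step 17: b b b b b b b A A A  =>  b b b b b b b a A A   (applied A -> a)
  Step 18: b b b b b b b a A A  =>  b b b b b b b a A A A   (applied A -> A A)
  Step 19: b b b b b b b a A A A  =>  b b b b b b b a a A A   (applied A -> a)
  Step 20: b b b b b b b a a A A  =>  b b b b b b b a a a A   (applied A -> a)
  Step 21: b b b b b b b a a a A  =>  b b b b b b b a a a A A   (applied A -> A A)
  Step 22: b b b b b b b a a a A A  =>  b b b b b b b a a a A A A   (applied A -> A A)
  Step 23: b b b b b b b a a a A A A  =>  b b b b b b b a a a a A A   (applied A -> a)
  Step 24: b b b b b b b a a a a A A  =>  b b b b b b b a a a a A A A   (applied A -> A A)
  Step 25: b b b b b b b a a a a A A A  =>  b b b b b b b a a a a A A A A   (applied A -> A A)
  Step 26: b b b b b b b a a a a A A A A  =>  b b b b b b b a a a a a A A A   (applied A -> a)
  Step 27: b b b b b b b a a a a a A A A  =>  b b b b b b b a a a a a a A A   (applied A -> a)
  Step 28: b b b b b b b a a a a a a A A  =>  b b b b b b b a a a a a a a A   (applied A -> a)
  Step 29: b b b b b b b a a a a a a a A  =>  b b b b b b b a a a a a a a A A   (applied A -> A A)
  Step 30: b b b b b b b a a a a a a a A A  =>  b b b b b b b a a a a a a a A A A   (applied A -> A A)
  Step 31: b b b b b b b a a a a a a a A A A  =>  b b b b b b b a a a a a a a A A A A   (applied A -> A A)
  Step 32: b b b b b b b a a a a a a a A A A A  =>  b b b b b b b a a a a a a a a A A A   (applied A -> a)
  Step 33: b b b b b b b a a a a a a a a A A A  =>  b b b b b b b a a a a a a a a a A A   (applied A -> a)
  Step 34: b b b b b b b a a a a a a a a a A A  =>  b b b b b b b a a a a a a a a a A A A   (applied A -> A A)
  Step 35: b b b b b b b a a a a a a a a a A A A  =>  b b b b b b b a a a a a a a a a a A A   (applied A -> a)
  Step 36: b b b b b b b a a a a a a a a a a A A  =>  b b b b b b b a a a a a a a a a a a A   (applied A -> a)
  Step 37: b b b b b b b a a a a a a a a a a a A  =>  b b b b b b b a a a a a a a a a a a A A   (applied A -> A A)
  Step 38: b b b b b b b a a a a a a a a a a a A A  =>  b b b b b b b a a a a a a a a a a a A A A   (applied A -> A A)
  Step 39: b b b b b b b a a a a a a a a a a a A A A  =>  b b b b b b b a a a a a a a a a a a a A A   (applied A -> a)
  Step 40: b b b b b b b a a a a a a a a a a a a A A  =>  b b b b b b b a a a a a a a a a a a a a A   (applied A -> a)
  Step 41: b b b b b b b a a a a a a a a a a a a a A  =>  b b b b b b b a a a a a a a a a a a a a A A   (applied A -> A A)
  Step 42: b b b b b b b a a a a a a a a a a a a a A A  =>  b b b b b b b a a a a a a a a a a a a a a A   (applied A -> a)
  Step 43: b b b b b b b a a a a a a a a a a a a a a A  =>  b b b b b b b a a a a a a a a a a a a a a a   (applied A -> a)
Final yield: b b b b b b b a a a a a a a a a a a a a a a
Total rewrite steps: 43

43


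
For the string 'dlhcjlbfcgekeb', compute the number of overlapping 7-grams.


String 'dlhcjlbfcgekeb' has length L = 14.
Number of overlapping n-grams = L - n + 1
Substituting: 14 - 7 + 1 = 8

8


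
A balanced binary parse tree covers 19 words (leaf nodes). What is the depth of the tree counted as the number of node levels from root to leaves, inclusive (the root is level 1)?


In a balanced binary tree with n leaves the deepest leaf is ceil(log2(n)) edges below the root,
so counting node levels inclusive of root and leaves gives ceil(log2(n)) + 1 levels.
log2(19) = 4.2479
ceil(4.2479) = 5
levels = 5 + 1 = 6

6


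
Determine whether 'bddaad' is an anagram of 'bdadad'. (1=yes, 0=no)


Sort characters of 'bddaad': 'aabddd'
Sort characters of 'bdadad': 'aabddd'
Sorted forms match -> they ARE anagrams
Result: 1

1


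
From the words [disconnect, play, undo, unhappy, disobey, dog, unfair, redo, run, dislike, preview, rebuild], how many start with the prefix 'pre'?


Checking each word for prefix 'pre':
  'disconnect' -> no (count: 0)
  'play' -> no (count: 0)
  'undo' -> no (count: 0)
  'unhappy' -> no (count: 0)
  'disobey' -> no (count: 0)
  'dog' -> no (count: 0)
  'unfair' -> no (count: 0)
  'redo' -> no (count: 0)
  'run' -> no (count: 0)
  'dislike' -> no (count: 0)
  'preview' -> YES, starts with 'pre' (count: 1)
  'rebuild' -> no (count: 1)
Total with prefix 'pre': 1

1


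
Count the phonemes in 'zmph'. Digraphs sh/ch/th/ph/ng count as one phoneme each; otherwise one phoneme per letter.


Parsing 'zmph' greedily, digraphs first:
  'z' -> consonant phoneme (phonemes so far: 1)
  'm' -> consonant phoneme (phonemes so far: 2)
  'ph' -> digraph (1 consonant phoneme) (phonemes so far: 3)
Total phonemes: 3

3


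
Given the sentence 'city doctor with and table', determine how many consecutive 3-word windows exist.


Word trigrams from [5] words:
  Trigram 1: (city doctor with)
  Trigram 2: (doctor with and)
  Trigram 3: (with and table)
Total word trigrams: 5 - 2 = 3

3


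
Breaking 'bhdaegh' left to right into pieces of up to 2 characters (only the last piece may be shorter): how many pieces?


'bhdaegh' has 7 characters.
Chunking with max size 2:
  Chunk 1: 'bh' (positions 0-1)
  Chunk 2: 'da' (positions 2-3)
  Chunk 3: 'eg' (positions 4-5)
  Chunk 4: 'h' (positions 6-6)
Total chunks: ceil(7 / 2) = 4

4


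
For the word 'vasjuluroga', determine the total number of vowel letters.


Scanning each character of 'vasjuluroga':
  Position 1: 'v' -> consonant (running count: 0)
  Position 2: 'a' -> vowel (running count: 1)
  Position 3: 's' -> consonant (running count: 1)
  Position 4: 'j' -> consonant (running count: 1)
  Position 5: 'u' -> vowel (running count: 2)
  Position 6: 'l' -> consonant (running count: 2)
  Position 7: 'u' -> vowel (running count: 3)
  Position 8: 'r' -> consonant (running count: 3)
  Position 9: 'o' -> vowel (running count: 4)
  Position 10: 'g' -> consonant (running count: 4)
  Position 11: 'a' -> vowel (running count: 5)
Total vowels: 5

5


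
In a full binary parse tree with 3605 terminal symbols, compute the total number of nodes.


Leaf nodes (terminals): 3605
Internal nodes = n - 1 = 3605 - 1 = 3604
Total = leaves + internal = 3605 + 3604 = 7209

7209


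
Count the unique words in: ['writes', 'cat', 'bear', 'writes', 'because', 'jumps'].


Listing all tokens and tracking unique types:
  Token 1: 'writes' -> NEW (unique so far: 1)
  Token 2: 'cat' -> NEW (unique so far: 2)
  Token 3: 'bear' -> NEW (unique so far: 3)
  Token 4: 'writes' -> duplicate (unique so far: 3)
  Token 5: 'because' -> NEW (unique so far: 4)
  Token 6: 'jumps' -> NEW (unique so far: 5)
Unique types: ('bear', 'because', 'cat', 'jumps', 'writes')
Vocabulary size: 5

5


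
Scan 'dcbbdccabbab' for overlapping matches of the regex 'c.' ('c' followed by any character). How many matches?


Pattern: c. means 'c' followed by any character.
Scanning 'dcbbdccabbab' position-by-position:
  Pos 0: window 'dc' -> no
  Pos 1: window 'cb' -> MATCH
  Pos 2: window 'bb' -> no
  Pos 3: window 'bd' -> no
  Pos 4: window 'dc' -> no
  Pos 5: window 'cc' -> MATCH
  Pos 6: window 'ca' -> MATCH
  Pos 7: window 'ab' -> no
  Pos 8: window 'bb' -> no
  Pos 9: window 'ba' -> no
  Pos 10: window 'ab' -> no
  Pos 11: window 'b' -> no
Total matches: 3

3


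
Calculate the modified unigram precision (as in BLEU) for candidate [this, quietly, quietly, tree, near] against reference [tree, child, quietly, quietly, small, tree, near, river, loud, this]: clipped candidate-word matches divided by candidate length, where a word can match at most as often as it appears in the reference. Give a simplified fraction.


Reference word counts: {'child': 1, 'loud': 1, 'near': 1, 'quietly': 2, 'river': 1, 'small': 1, 'this': 1, 'tree': 2}
Checking each candidate word (with clipping):
  'this' -> in reference (ref count 1, used 1/1) -> match (matches: 1)
  'quietly' -> in reference (ref count 2, used 1/2) -> match (matches: 2)
  'quietly' -> in reference (ref count 2, used 2/2) -> match (matches: 3)
  'tree' -> in reference (ref count 2, used 1/2) -> match (matches: 4)
  'near' -> in reference (ref count 1, used 1/1) -> match (matches: 5)
Clipped matches: 5, Candidate length: 5
Precision = 5/5 = 1

1


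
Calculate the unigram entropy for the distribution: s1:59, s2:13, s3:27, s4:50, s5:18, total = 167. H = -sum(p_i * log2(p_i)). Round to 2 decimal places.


Computing entropy H = -sum(p_i * log2(p_i)):
  s1: p = 59/167 = 0.3533, -p*log2(p) = 0.5303
  s2: p = 13/167 = 0.0778, -p*log2(p) = 0.2867
  s3: p = 27/167 = 0.1617, -p*log2(p) = 0.4250
  s4: p = 50/167 = 0.2994, -p*log2(p) = 0.5209
  s5: p = 18/167 = 0.1078, -p*log2(p) = 0.3464
H = sum of terms = 2.1093
Rounded to 2 decimals: 2.11

2.11


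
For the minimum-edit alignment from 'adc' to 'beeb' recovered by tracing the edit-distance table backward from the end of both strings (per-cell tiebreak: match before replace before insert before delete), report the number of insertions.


Edit distance = 4. Backtracking from cell (3, 4) with preference match > replace > insert > delete,
then listing the resulting alignment 'adc' -> 'beeb' left to right:
  Step 1: insert 'b' [insertion #1]
  Step 2: replace a->e
  Step 3: replace d->e
  Step 4: replace c->b
Total insertions: 1

1


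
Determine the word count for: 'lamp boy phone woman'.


Counting words by splitting on spaces:
  Word 1: 'lamp'
  Word 2: 'boy'
  Word 3: 'phone'
  Word 4: 'woman'
Total words: 4

4


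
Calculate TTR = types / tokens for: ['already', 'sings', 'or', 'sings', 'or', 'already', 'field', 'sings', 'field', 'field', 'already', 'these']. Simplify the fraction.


Tokens: 12
Unique types: ('already', 'field', 'or', 'sings', 'these') = 5
TTR = 5/12
Already in lowest terms.

5/12


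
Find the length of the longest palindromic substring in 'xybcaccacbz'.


Scanning 'xybcaccacbz' for palindromic substrings.
Substring at positions 2-9: 'bcaccacb'.
Check: reverse('bcaccacb') = 'bcaccacb' -> palindrome confirmed.
Neighbouring characters ('y' / 'z') break symmetry, so it cannot extend further.
No longer palindromic substring exists; longest length = 8

8


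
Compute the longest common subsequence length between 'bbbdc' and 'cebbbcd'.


DP table for LCS of 'bbbdc' and 'cebbbcd':
       c  e  b  b  b  c  d
    0  0  0  0  0  0  0  0
  b 0  0  0  1  1  1  1  1
  b 0  0  0  1  2  2  2  2
  b 0  0  0  1  2  3  3  3
  d 0  0  0  1  2  3  3  4
  c 0  1  1  1  2  3  4  4
LCS: 'bbbd'
LCS length = 4

4


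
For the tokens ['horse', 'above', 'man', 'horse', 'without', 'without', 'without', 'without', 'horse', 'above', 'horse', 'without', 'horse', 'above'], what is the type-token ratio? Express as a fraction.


Tokens: 14
Unique types: ('above', 'horse', 'man', 'without') = 4
TTR = 4/14
Simplify: divide both by 2 -> 2/7
TTR = 2/7

2/7


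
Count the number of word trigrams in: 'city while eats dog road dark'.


Word trigrams from [6] words:
  Trigram 1: (city while eats)
  Trigram 2: (while eats dog)
  Trigram 3: (eats dog road)
  Trigram 4: (dog road dark)
Total word trigrams: 6 - 2 = 4

4


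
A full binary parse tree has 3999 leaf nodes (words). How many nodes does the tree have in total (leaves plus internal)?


Leaf nodes (terminals): 3999
Internal nodes = n - 1 = 3999 - 1 = 3998
Total = leaves + internal = 3999 + 3998 = 7997

7997


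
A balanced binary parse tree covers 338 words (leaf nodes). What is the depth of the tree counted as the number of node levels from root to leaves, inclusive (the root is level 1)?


In a balanced binary tree with n leaves the deepest leaf is ceil(log2(n)) edges below the root,
so counting node levels inclusive of root and leaves gives ceil(log2(n)) + 1 levels.
log2(338) = 8.4009
ceil(8.4009) = 9
levels = 9 + 1 = 10

10


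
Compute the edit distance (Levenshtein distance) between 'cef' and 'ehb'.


Building DP table for s1='cef' (len 3) and s2='ehb' (len 3):
       e  h  b
    0  1  2  3
  c 1  1  2  3
  e 2  1  2  3
  f 3  2  2  3
Edit distance = dp[3][3] = 3

3


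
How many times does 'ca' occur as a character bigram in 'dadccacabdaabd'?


Scanning 'dadccacabdaabd' for bigram 'ca':
  Position 0: 'da' -> no
  Position 1: 'ad' -> no
  Position 2: 'dc' -> no
  Position 3: 'cc' -> no
  Position 4: 'ca' -> MATCH
  Position 5: 'ac' -> no
  Position 6: 'ca' -> MATCH
  Position 7: 'ab' -> no
  Position 8: 'bd' -> no
  Position 9: 'da' -> no
  Position 10: 'aa' -> no
  Position 11: 'ab' -> no
  Position 12: 'bd' -> no
Total matches: 2

2


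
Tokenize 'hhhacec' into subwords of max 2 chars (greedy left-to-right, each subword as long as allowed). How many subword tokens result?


'hhhacec' has 7 characters.
Chunking with max size 2:
  Chunk 1: 'hh' (positions 0-1)
  Chunk 2: 'ha' (positions 2-3)
  Chunk 3: 'ce' (positions 4-5)
  Chunk 4: 'c' (positions 6-6)
Total chunks: ceil(7 / 2) = 4

4


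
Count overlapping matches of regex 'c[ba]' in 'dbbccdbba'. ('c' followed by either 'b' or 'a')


Pattern: c[ba] means 'c' followed by either 'b' or 'a'.
Scanning 'dbbccdbba' position-by-position:
  Pos 0: window 'db' -> no
  Pos 1: window 'bb' -> no
  Pos 2: window 'bc' -> no
  Pos 3: window 'cc' -> no
  Pos 4: window 'cd' -> no
  Pos 5: window 'db' -> no
  Pos 6: window 'bb' -> no
  Pos 7: window 'ba' -> no
  Pos 8: window 'a' -> no
Total matches: 0

0


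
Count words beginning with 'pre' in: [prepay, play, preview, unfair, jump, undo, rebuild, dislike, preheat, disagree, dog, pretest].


Checking each word for prefix 'pre':
  'prepay' -> YES, starts with 'pre' (count: 1)
  'play' -> no (count: 1)
  'preview' -> YES, starts with 'pre' (count: 2)
  'unfair' -> no (count: 2)
  'jump' -> no (count: 2)
  'undo' -> no (count: 2)
  'rebuild' -> no (count: 2)
  'dislike' -> no (count: 2)
  'preheat' -> YES, starts with 'pre' (count: 3)
  'disagree' -> no (count: 3)
  'dog' -> no (count: 3)
  'pretest' -> YES, starts with 'pre' (count: 4)
Total with prefix 'pre': 4

4


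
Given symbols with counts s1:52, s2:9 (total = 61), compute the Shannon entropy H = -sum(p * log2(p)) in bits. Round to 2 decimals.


Computing entropy H = -sum(p_i * log2(p_i)):
  s1: p = 52/61 = 0.8525, -p*log2(p) = 0.1963
  s2: p = 9/61 = 0.1475, -p*log2(p) = 0.4073
H = sum of terms = 0.6036
Rounded to 2 decimals: 0.60

0.60


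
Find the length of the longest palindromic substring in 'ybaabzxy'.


Scanning 'ybaabzxy' for palindromic substrings.
Substring at positions 1-4: 'baab'.
Check: reverse('baab') = 'baab' -> palindrome confirmed.
Neighbouring characters ('y' / 'z') break symmetry, so it cannot extend further.
No longer palindromic substring exists; longest length = 4

4


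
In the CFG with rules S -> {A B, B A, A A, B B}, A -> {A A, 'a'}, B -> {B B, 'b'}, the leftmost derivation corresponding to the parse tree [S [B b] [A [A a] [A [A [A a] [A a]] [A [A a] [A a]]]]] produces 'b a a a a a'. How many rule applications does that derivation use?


Every bracketed nonterminal node [X ...] in the tree is produced by exactly one rule application.
Reading the tree off as a leftmost derivation:
  Step 1: S  =>  B A   (applied S -> B A)
  Step 2: B A  =>  b A   (applied B -> b)
  Step 3: b A  =>  b A A   (applied A -> A A)
  Step 4: b A A  =>  b a A   (applied A -> a)
  Step 5: b a A  =>  b a A A   (applied A -> A A)
  Step 6: b a A A  =>  b a A A A   (applied A -> A A)
  Step 7: b a A A A  =>  b a a A A   (applied A -> a)
  Step 8: b a a A A  =>  b a a a A   (applied A -> a)
  Step 9: b a a a A  =>  b a a a A A   (applied A -> A A)
  Step 10: b a a a A A  =>  b a a a a A   (applied A -> a)
  Step 11: b a a a a A  =>  b a a a a a   (applied A -> a)
Final yield: b a a a a a
Total rewrite steps: 11

11


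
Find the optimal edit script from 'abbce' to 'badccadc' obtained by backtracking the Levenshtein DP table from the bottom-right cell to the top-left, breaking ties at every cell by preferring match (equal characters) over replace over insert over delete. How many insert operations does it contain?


Edit distance = 6. Backtracking from cell (5, 8) with preference match > replace > insert > delete,
then listing the resulting alignment 'abbce' -> 'badccadc' left to right:
  Step 1: insert 'b' [insertion #1]
  Step 2: keep 'a'
  Step 3: replace b->d
  Step 4: replace b->c
  Step 5: keep 'c'
  Step 6: insert 'a' [insertion #2]
  Step 7: insert 'd' [insertion #3]
  Step 8: replace e->c
Total insertions: 3

3


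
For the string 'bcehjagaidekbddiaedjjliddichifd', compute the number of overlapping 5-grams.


String 'bcehjagaidekbddiaedjjliddichifd' has length L = 31.
Number of overlapping n-grams = L - n + 1
Substituting: 31 - 5 + 1 = 27

27


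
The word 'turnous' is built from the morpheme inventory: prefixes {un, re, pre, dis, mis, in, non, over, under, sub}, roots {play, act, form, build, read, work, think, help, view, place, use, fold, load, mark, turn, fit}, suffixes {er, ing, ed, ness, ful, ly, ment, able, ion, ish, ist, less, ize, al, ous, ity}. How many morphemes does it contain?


Segmenting 'turnous' against the inventory:
  'turn' -> root (morpheme 1)
  'ous' -> suffix (morpheme 2)
Total morphemes: 2

2


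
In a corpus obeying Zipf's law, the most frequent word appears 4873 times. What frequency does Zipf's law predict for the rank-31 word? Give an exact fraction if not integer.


Zipf's law: freq(rank) = f1 / rank
f1 = 4873, rank = 31
freq = 4873 / 31
GCD(4873, 31) = 1
Simplified: 4873/31

4873/31


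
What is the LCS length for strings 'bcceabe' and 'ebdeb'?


DP table for LCS of 'bcceabe' and 'ebdeb':
       e  b  d  e  b
    0  0  0  0  0  0
  b 0  0  1  1  1  1
  c 0  0  1  1  1  1
  c 0  0  1  1  1  1
  e 0  1  1  1  2  2
  a 0  1  1  1  2  2
  b 0  1  2  2  2  3
  e 0  1  2  2  3  3
LCS: 'beb'
LCS length = 3

3


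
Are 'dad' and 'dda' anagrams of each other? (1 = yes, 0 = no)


Sort characters of 'dad': 'add'
Sort characters of 'dda': 'add'
Sorted forms match -> they ARE anagrams
Result: 1

1


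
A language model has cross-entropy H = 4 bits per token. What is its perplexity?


Perplexity formula: PP = 2^H
H = 4
PP = 2^4
Steps: 2^1 = 2, 2^2 = 4, 2^3 = 8, 2^4 = 16
PP = 16

16


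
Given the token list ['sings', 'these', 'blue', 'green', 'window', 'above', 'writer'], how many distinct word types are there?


Listing all tokens and tracking unique types:
  Token 1: 'sings' -> NEW (unique so far: 1)
  Token 2: 'these' -> NEW (unique so far: 2)
  Token 3: 'blue' -> NEW (unique so far: 3)
  Token 4: 'green' -> NEW (unique so far: 4)
  Token 5: 'window' -> NEW (unique so far: 5)
  Token 6: 'above' -> NEW (unique so far: 6)
  Token 7: 'writer' -> NEW (unique so far: 7)
Unique types: ('above', 'blue', 'green', 'sings', 'these', 'window', 'writer')
Vocabulary size: 7

7


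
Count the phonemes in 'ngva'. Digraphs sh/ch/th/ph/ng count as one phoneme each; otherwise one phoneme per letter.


Parsing 'ngva' greedily, digraphs first:
  'ng' -> digraph (1 consonant phoneme) (phonemes so far: 1)
  'v' -> consonant phoneme (phonemes so far: 2)
  'a' -> vowel phoneme (phonemes so far: 3)
Total phonemes: 3

3


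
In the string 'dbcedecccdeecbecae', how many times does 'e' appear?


Scanning 'dbcedecccdeecbecae' for 'e':
  Position 3: 'e' -> MATCH (count: 1)
  Position 5: 'e' -> MATCH (count: 2)
  Position 10: 'e' -> MATCH (count: 3)
  Position 11: 'e' -> MATCH (count: 4)
  Position 14: 'e' -> MATCH (count: 5)
  Position 17: 'e' -> MATCH (count: 6)
Total occurrences of 'e': 6

6


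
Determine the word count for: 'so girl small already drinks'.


Counting words by splitting on spaces:
  Word 1: 'so'
  Word 2: 'girl'
  Word 3: 'small'
  Word 4: 'already'
  Word 5: 'drinks'
Total words: 5

5


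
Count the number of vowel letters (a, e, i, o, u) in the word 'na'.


Scanning each character of 'na':
  Position 1: 'n' -> consonant (running count: 0)
  Position 2: 'a' -> vowel (running count: 1)
Total vowels: 1

1
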